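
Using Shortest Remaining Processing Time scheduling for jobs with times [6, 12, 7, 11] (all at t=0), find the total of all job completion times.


Since all jobs arrive at t=0, SRPT equals SPT ordering.
SPT order: [6, 7, 11, 12]
Completion times:
  Job 1: p=6, C=6
  Job 2: p=7, C=13
  Job 3: p=11, C=24
  Job 4: p=12, C=36
Total completion time = 6 + 13 + 24 + 36 = 79

79


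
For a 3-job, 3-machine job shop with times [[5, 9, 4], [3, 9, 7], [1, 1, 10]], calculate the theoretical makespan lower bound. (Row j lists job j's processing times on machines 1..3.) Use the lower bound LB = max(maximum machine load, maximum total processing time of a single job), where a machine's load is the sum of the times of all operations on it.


Machine loads:
  Machine 1: 5 + 3 + 1 = 9
  Machine 2: 9 + 9 + 1 = 19
  Machine 3: 4 + 7 + 10 = 21
Max machine load = 21
Job totals:
  Job 1: 18
  Job 2: 19
  Job 3: 12
Max job total = 19
Lower bound = max(21, 19) = 21

21


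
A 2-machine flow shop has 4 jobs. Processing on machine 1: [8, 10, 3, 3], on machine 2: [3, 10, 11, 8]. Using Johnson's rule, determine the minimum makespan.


Apply Johnson's rule:
  Group 1 (a <= b): [(3, 3, 11), (4, 3, 8), (2, 10, 10)]
  Group 2 (a > b): [(1, 8, 3)]
Optimal job order: [3, 4, 2, 1]
Schedule:
  Job 3: M1 done at 3, M2 done at 14
  Job 4: M1 done at 6, M2 done at 22
  Job 2: M1 done at 16, M2 done at 32
  Job 1: M1 done at 24, M2 done at 35
Makespan = 35

35


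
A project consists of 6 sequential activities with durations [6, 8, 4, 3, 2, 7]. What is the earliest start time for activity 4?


Activity 4 starts after activities 1 through 3 complete.
Predecessor durations: [6, 8, 4]
ES = 6 + 8 + 4 = 18

18


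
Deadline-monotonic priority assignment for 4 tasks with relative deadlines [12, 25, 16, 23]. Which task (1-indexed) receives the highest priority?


Sort tasks by relative deadline (ascending):
  Task 1: deadline = 12
  Task 3: deadline = 16
  Task 4: deadline = 23
  Task 2: deadline = 25
Priority order (highest first): [1, 3, 4, 2]
Highest priority task = 1

1


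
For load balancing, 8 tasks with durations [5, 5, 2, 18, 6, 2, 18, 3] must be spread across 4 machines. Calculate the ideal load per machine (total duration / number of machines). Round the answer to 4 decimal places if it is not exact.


Total processing time = 5 + 5 + 2 + 18 + 6 + 2 + 18 + 3 = 59
Number of machines = 4
Ideal balanced load = 59 / 4 = 14.75

14.75


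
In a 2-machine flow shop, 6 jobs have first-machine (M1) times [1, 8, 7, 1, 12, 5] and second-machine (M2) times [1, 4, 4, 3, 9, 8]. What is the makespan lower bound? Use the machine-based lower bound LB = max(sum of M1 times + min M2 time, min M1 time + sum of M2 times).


LB1 = sum(M1 times) + min(M2 times) = 34 + 1 = 35
LB2 = min(M1 times) + sum(M2 times) = 1 + 29 = 30
Lower bound = max(LB1, LB2) = max(35, 30) = 35

35


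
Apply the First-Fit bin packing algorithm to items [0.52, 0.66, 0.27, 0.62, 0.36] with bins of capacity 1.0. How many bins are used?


Place items sequentially using First-Fit:
  Item 0.52 -> new Bin 1
  Item 0.66 -> new Bin 2
  Item 0.27 -> Bin 1 (now 0.79)
  Item 0.62 -> new Bin 3
  Item 0.36 -> Bin 3 (now 0.98)
Total bins used = 3

3


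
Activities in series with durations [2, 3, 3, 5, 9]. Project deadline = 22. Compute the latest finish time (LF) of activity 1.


LF(activity 1) = deadline - sum of successor durations
Successors: activities 2 through 5 with durations [3, 3, 5, 9]
Sum of successor durations = 20
LF = 22 - 20 = 2

2


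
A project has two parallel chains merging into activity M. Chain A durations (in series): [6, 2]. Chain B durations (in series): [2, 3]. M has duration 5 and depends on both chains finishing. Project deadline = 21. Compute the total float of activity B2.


Forward pass: ES(B2) = sum of predecessors on chain B = 2
EF = ES + duration = 2 + 3 = 5
Backward pass: LF(M) = deadline = 21; LS(M) = 21 - 5 = 16
LF(B2) = LS(M) - sum(successors on chain B) = 16 - 0 = 16
LS = LF - duration = 16 - 3 = 13
Total float = LS - ES = 13 - 2 = 11

11


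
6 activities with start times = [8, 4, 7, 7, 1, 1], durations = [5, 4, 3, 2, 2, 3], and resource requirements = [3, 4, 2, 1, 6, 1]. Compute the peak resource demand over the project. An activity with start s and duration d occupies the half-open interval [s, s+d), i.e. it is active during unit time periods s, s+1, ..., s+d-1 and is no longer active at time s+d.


Each activity i is active on [start_i, start_i + duration_i).
Compute total resource usage per time slot:
  t=0: active resources = [], total = 0
  t=1: active resources = [6, 1], total = 7
  t=2: active resources = [6, 1], total = 7
  t=3: active resources = [1], total = 1
  t=4: active resources = [4], total = 4
  t=5: active resources = [4], total = 4
  t=6: active resources = [4], total = 4
  t=7: active resources = [4, 2, 1], total = 7
  t=8: active resources = [3, 2, 1], total = 6
  t=9: active resources = [3, 2], total = 5
  t=10: active resources = [3], total = 3
  t=11: active resources = [3], total = 3
  t=12: active resources = [3], total = 3
Peak resource demand = 7

7


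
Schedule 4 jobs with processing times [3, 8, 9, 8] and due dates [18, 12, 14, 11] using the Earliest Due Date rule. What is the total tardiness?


Sort by due date (EDD order): [(8, 11), (8, 12), (9, 14), (3, 18)]
Compute completion times and tardiness:
  Job 1: p=8, d=11, C=8, tardiness=max(0,8-11)=0
  Job 2: p=8, d=12, C=16, tardiness=max(0,16-12)=4
  Job 3: p=9, d=14, C=25, tardiness=max(0,25-14)=11
  Job 4: p=3, d=18, C=28, tardiness=max(0,28-18)=10
Total tardiness = 25

25


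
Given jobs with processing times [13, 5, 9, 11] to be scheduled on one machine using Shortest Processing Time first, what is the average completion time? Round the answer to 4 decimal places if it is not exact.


Sort jobs by processing time (SPT order): [5, 9, 11, 13]
Compute completion times sequentially:
  Job 1: processing = 5, completes at 5
  Job 2: processing = 9, completes at 14
  Job 3: processing = 11, completes at 25
  Job 4: processing = 13, completes at 38
Sum of completion times = 82
Average completion time = 82/4 = 20.5

20.5


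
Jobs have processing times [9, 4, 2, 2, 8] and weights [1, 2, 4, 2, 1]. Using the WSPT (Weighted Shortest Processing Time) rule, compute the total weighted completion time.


Compute p/w ratios and sort ascending (WSPT): [(2, 4), (2, 2), (4, 2), (8, 1), (9, 1)]
Compute weighted completion times:
  Job (p=2,w=4): C=2, w*C=4*2=8
  Job (p=2,w=2): C=4, w*C=2*4=8
  Job (p=4,w=2): C=8, w*C=2*8=16
  Job (p=8,w=1): C=16, w*C=1*16=16
  Job (p=9,w=1): C=25, w*C=1*25=25
Total weighted completion time = 73

73


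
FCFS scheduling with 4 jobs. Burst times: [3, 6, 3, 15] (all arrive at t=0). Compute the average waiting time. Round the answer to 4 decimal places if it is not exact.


FCFS order (as given): [3, 6, 3, 15]
Waiting times:
  Job 1: wait = 0
  Job 2: wait = 3
  Job 3: wait = 9
  Job 4: wait = 12
Sum of waiting times = 24
Average waiting time = 24/4 = 6.0

6.0


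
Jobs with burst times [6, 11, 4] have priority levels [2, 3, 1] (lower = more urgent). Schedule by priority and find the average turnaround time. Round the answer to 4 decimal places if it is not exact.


Sort by priority (ascending = highest first):
Order: [(1, 4), (2, 6), (3, 11)]
Completion times:
  Priority 1, burst=4, C=4
  Priority 2, burst=6, C=10
  Priority 3, burst=11, C=21
Average turnaround = 35/3 = 11.6667

11.6667


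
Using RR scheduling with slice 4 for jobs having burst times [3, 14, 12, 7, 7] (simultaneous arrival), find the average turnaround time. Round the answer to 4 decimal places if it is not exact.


Time quantum = 4
Execution trace:
  J1 runs 3 units, time = 3
  J2 runs 4 units, time = 7
  J3 runs 4 units, time = 11
  J4 runs 4 units, time = 15
  J5 runs 4 units, time = 19
  J2 runs 4 units, time = 23
  J3 runs 4 units, time = 27
  J4 runs 3 units, time = 30
  J5 runs 3 units, time = 33
  J2 runs 4 units, time = 37
  J3 runs 4 units, time = 41
  J2 runs 2 units, time = 43
Finish times: [3, 43, 41, 30, 33]
Average turnaround = 150/5 = 30.0

30.0


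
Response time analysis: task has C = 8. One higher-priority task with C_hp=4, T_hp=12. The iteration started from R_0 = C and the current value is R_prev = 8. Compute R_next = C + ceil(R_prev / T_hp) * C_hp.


R_next = C + ceil(R_prev / T_hp) * C_hp
ceil(8 / 12) = ceil(0.6667) = 1
Interference = 1 * 4 = 4
R_next = 8 + 4 = 12

12


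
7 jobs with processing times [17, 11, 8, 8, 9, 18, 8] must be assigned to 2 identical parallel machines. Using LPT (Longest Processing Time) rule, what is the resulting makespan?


Sort jobs in decreasing order (LPT): [18, 17, 11, 9, 8, 8, 8]
Assign each job to the least loaded machine:
  Machine 1: jobs [18, 9, 8, 8], load = 43
  Machine 2: jobs [17, 11, 8], load = 36
Makespan = max load = 43

43


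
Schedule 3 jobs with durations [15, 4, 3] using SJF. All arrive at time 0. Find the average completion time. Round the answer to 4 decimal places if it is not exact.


SJF order (ascending): [3, 4, 15]
Completion times:
  Job 1: burst=3, C=3
  Job 2: burst=4, C=7
  Job 3: burst=15, C=22
Average completion = 32/3 = 10.6667

10.6667


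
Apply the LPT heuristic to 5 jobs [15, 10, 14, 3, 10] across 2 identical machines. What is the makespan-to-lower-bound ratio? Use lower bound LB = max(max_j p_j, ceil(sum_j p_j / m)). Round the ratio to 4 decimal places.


LPT order: [15, 14, 10, 10, 3]
Machine loads after assignment: [25, 27]
LPT makespan = 27
Lower bound = max(max_job, ceil(total/2)) = max(15, 26) = 26
Ratio = 27 / 26 = 1.0385

1.0385


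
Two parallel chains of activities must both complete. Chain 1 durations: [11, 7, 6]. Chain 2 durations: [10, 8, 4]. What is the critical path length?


Path A total = 11 + 7 + 6 = 24
Path B total = 10 + 8 + 4 = 22
Critical path = longest path = max(24, 22) = 24

24


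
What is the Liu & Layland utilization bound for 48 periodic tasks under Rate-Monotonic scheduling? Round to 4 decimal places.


Compute 2^(1/48) = 1.0145453349
Subtract 1: 1.0145453349 - 1 = 0.0145453349
Multiply by n: 48 * 0.0145453349 = 0.6981760752
Round to 4 dp: 0.6982

0.6982


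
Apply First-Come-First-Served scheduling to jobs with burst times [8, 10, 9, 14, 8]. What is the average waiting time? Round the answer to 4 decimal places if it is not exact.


FCFS order (as given): [8, 10, 9, 14, 8]
Waiting times:
  Job 1: wait = 0
  Job 2: wait = 8
  Job 3: wait = 18
  Job 4: wait = 27
  Job 5: wait = 41
Sum of waiting times = 94
Average waiting time = 94/5 = 18.8

18.8


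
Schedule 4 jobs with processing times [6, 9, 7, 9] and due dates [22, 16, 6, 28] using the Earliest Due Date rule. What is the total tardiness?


Sort by due date (EDD order): [(7, 6), (9, 16), (6, 22), (9, 28)]
Compute completion times and tardiness:
  Job 1: p=7, d=6, C=7, tardiness=max(0,7-6)=1
  Job 2: p=9, d=16, C=16, tardiness=max(0,16-16)=0
  Job 3: p=6, d=22, C=22, tardiness=max(0,22-22)=0
  Job 4: p=9, d=28, C=31, tardiness=max(0,31-28)=3
Total tardiness = 4

4


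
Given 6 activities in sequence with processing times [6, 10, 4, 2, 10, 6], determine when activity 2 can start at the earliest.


Activity 2 starts after activities 1 through 1 complete.
Predecessor durations: [6]
ES = 6 = 6

6


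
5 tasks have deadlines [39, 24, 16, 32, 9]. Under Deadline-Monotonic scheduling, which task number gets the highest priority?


Sort tasks by relative deadline (ascending):
  Task 5: deadline = 9
  Task 3: deadline = 16
  Task 2: deadline = 24
  Task 4: deadline = 32
  Task 1: deadline = 39
Priority order (highest first): [5, 3, 2, 4, 1]
Highest priority task = 5

5


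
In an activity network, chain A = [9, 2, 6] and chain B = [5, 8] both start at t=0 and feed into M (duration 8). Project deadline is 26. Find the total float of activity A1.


Forward pass: ES(A1) = sum of predecessors on chain A = 0
EF = ES + duration = 0 + 9 = 9
Backward pass: LF(M) = deadline = 26; LS(M) = 26 - 8 = 18
LF(A1) = LS(M) - sum(successors on chain A) = 18 - 8 = 10
LS = LF - duration = 10 - 9 = 1
Total float = LS - ES = 1 - 0 = 1

1


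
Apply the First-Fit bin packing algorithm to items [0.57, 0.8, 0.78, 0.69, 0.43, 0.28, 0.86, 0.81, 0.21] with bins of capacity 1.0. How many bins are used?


Place items sequentially using First-Fit:
  Item 0.57 -> new Bin 1
  Item 0.8 -> new Bin 2
  Item 0.78 -> new Bin 3
  Item 0.69 -> new Bin 4
  Item 0.43 -> Bin 1 (now 1.0)
  Item 0.28 -> Bin 4 (now 0.97)
  Item 0.86 -> new Bin 5
  Item 0.81 -> new Bin 6
  Item 0.21 -> Bin 3 (now 0.99)
Total bins used = 6

6


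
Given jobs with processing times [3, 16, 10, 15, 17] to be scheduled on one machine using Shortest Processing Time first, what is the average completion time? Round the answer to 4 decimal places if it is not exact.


Sort jobs by processing time (SPT order): [3, 10, 15, 16, 17]
Compute completion times sequentially:
  Job 1: processing = 3, completes at 3
  Job 2: processing = 10, completes at 13
  Job 3: processing = 15, completes at 28
  Job 4: processing = 16, completes at 44
  Job 5: processing = 17, completes at 61
Sum of completion times = 149
Average completion time = 149/5 = 29.8

29.8


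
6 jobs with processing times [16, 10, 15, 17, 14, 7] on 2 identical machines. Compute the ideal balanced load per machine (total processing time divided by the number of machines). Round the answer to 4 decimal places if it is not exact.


Total processing time = 16 + 10 + 15 + 17 + 14 + 7 = 79
Number of machines = 2
Ideal balanced load = 79 / 2 = 39.5

39.5


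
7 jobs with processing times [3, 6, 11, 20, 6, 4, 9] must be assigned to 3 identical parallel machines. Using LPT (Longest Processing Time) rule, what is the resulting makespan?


Sort jobs in decreasing order (LPT): [20, 11, 9, 6, 6, 4, 3]
Assign each job to the least loaded machine:
  Machine 1: jobs [20], load = 20
  Machine 2: jobs [11, 6, 3], load = 20
  Machine 3: jobs [9, 6, 4], load = 19
Makespan = max load = 20

20


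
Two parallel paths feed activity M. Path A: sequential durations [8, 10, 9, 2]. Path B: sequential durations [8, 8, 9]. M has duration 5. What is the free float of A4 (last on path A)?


ES(A4) = sum of predecessors on chain A = 27
EF(A4) = ES + duration = 27 + 2 = 29
Successor of A4 is M. ES(M) = max(sum(A), sum(B)) = max(29, 25) = 29
Free float = ES(successor) - EF(current) = 29 - 29 = 0

0


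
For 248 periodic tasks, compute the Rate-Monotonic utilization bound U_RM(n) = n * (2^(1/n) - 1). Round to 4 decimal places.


Compute 2^(1/248) = 1.0027988578
Subtract 1: 1.0027988578 - 1 = 0.0027988578
Multiply by n: 248 * 0.0027988578 = 0.6941167344
Round to 4 dp: 0.6941

0.6941


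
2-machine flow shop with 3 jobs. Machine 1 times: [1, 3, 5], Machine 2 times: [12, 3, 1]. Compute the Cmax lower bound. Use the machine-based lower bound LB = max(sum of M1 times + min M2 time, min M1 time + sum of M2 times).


LB1 = sum(M1 times) + min(M2 times) = 9 + 1 = 10
LB2 = min(M1 times) + sum(M2 times) = 1 + 16 = 17
Lower bound = max(LB1, LB2) = max(10, 17) = 17

17


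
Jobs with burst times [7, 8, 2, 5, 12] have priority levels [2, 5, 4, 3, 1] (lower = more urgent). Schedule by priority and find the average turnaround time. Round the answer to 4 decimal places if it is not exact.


Sort by priority (ascending = highest first):
Order: [(1, 12), (2, 7), (3, 5), (4, 2), (5, 8)]
Completion times:
  Priority 1, burst=12, C=12
  Priority 2, burst=7, C=19
  Priority 3, burst=5, C=24
  Priority 4, burst=2, C=26
  Priority 5, burst=8, C=34
Average turnaround = 115/5 = 23.0

23.0


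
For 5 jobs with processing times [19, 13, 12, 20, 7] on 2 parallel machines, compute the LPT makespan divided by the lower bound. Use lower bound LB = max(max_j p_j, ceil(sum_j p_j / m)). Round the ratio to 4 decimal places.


LPT order: [20, 19, 13, 12, 7]
Machine loads after assignment: [39, 32]
LPT makespan = 39
Lower bound = max(max_job, ceil(total/2)) = max(20, 36) = 36
Ratio = 39 / 36 = 1.0833

1.0833


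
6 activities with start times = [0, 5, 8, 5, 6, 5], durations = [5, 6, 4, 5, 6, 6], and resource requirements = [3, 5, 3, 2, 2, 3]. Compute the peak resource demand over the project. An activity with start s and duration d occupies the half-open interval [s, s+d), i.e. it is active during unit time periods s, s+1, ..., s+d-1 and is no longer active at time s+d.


Each activity i is active on [start_i, start_i + duration_i).
Compute total resource usage per time slot:
  t=0: active resources = [3], total = 3
  t=1: active resources = [3], total = 3
  t=2: active resources = [3], total = 3
  t=3: active resources = [3], total = 3
  t=4: active resources = [3], total = 3
  t=5: active resources = [5, 2, 3], total = 10
  t=6: active resources = [5, 2, 2, 3], total = 12
  t=7: active resources = [5, 2, 2, 3], total = 12
  t=8: active resources = [5, 3, 2, 2, 3], total = 15
  t=9: active resources = [5, 3, 2, 2, 3], total = 15
  t=10: active resources = [5, 3, 2, 3], total = 13
  t=11: active resources = [3, 2], total = 5
Peak resource demand = 15

15


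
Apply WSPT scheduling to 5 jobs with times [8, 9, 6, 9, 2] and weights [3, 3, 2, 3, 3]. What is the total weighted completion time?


Compute p/w ratios and sort ascending (WSPT): [(2, 3), (8, 3), (9, 3), (6, 2), (9, 3)]
Compute weighted completion times:
  Job (p=2,w=3): C=2, w*C=3*2=6
  Job (p=8,w=3): C=10, w*C=3*10=30
  Job (p=9,w=3): C=19, w*C=3*19=57
  Job (p=6,w=2): C=25, w*C=2*25=50
  Job (p=9,w=3): C=34, w*C=3*34=102
Total weighted completion time = 245

245


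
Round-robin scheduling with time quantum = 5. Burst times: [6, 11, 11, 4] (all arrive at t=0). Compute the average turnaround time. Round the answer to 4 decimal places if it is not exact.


Time quantum = 5
Execution trace:
  J1 runs 5 units, time = 5
  J2 runs 5 units, time = 10
  J3 runs 5 units, time = 15
  J4 runs 4 units, time = 19
  J1 runs 1 units, time = 20
  J2 runs 5 units, time = 25
  J3 runs 5 units, time = 30
  J2 runs 1 units, time = 31
  J3 runs 1 units, time = 32
Finish times: [20, 31, 32, 19]
Average turnaround = 102/4 = 25.5

25.5


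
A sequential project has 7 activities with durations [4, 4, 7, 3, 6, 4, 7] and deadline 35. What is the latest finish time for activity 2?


LF(activity 2) = deadline - sum of successor durations
Successors: activities 3 through 7 with durations [7, 3, 6, 4, 7]
Sum of successor durations = 27
LF = 35 - 27 = 8

8


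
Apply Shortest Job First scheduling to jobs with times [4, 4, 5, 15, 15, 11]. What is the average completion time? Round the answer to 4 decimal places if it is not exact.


SJF order (ascending): [4, 4, 5, 11, 15, 15]
Completion times:
  Job 1: burst=4, C=4
  Job 2: burst=4, C=8
  Job 3: burst=5, C=13
  Job 4: burst=11, C=24
  Job 5: burst=15, C=39
  Job 6: burst=15, C=54
Average completion = 142/6 = 23.6667

23.6667


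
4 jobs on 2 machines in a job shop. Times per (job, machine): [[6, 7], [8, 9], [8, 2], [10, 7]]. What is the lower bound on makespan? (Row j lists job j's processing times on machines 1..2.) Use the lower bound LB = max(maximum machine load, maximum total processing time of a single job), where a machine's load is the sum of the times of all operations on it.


Machine loads:
  Machine 1: 6 + 8 + 8 + 10 = 32
  Machine 2: 7 + 9 + 2 + 7 = 25
Max machine load = 32
Job totals:
  Job 1: 13
  Job 2: 17
  Job 3: 10
  Job 4: 17
Max job total = 17
Lower bound = max(32, 17) = 32

32


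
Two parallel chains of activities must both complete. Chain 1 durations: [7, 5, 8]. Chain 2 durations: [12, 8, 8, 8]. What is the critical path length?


Path A total = 7 + 5 + 8 = 20
Path B total = 12 + 8 + 8 + 8 = 36
Critical path = longest path = max(20, 36) = 36

36


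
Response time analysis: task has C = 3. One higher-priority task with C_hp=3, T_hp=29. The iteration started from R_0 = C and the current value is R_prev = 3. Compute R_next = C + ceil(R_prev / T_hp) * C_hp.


R_next = C + ceil(R_prev / T_hp) * C_hp
ceil(3 / 29) = ceil(0.1034) = 1
Interference = 1 * 3 = 3
R_next = 3 + 3 = 6

6


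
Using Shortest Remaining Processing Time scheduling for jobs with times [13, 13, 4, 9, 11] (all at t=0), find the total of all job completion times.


Since all jobs arrive at t=0, SRPT equals SPT ordering.
SPT order: [4, 9, 11, 13, 13]
Completion times:
  Job 1: p=4, C=4
  Job 2: p=9, C=13
  Job 3: p=11, C=24
  Job 4: p=13, C=37
  Job 5: p=13, C=50
Total completion time = 4 + 13 + 24 + 37 + 50 = 128

128


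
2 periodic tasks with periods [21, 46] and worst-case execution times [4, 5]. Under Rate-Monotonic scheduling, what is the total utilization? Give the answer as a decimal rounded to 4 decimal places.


Compute individual utilizations (exact fractions):
  Task 1: C/T = 4/21 (approx. 0.1905)
  Task 2: C/T = 5/46 (approx. 0.1087)
Total utilization U = 4/21 + 5/46 = 289/966
Rounded to 4 decimal places: U = 0.2992
RM (Liu & Layland) bound for 2 tasks = 0.828427; compare with U = 289/966 (approx. 0.299172)
U <= bound, so schedulable by RM sufficient condition.

0.2992


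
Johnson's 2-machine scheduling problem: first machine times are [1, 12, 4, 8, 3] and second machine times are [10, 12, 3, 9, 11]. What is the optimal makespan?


Apply Johnson's rule:
  Group 1 (a <= b): [(1, 1, 10), (5, 3, 11), (4, 8, 9), (2, 12, 12)]
  Group 2 (a > b): [(3, 4, 3)]
Optimal job order: [1, 5, 4, 2, 3]
Schedule:
  Job 1: M1 done at 1, M2 done at 11
  Job 5: M1 done at 4, M2 done at 22
  Job 4: M1 done at 12, M2 done at 31
  Job 2: M1 done at 24, M2 done at 43
  Job 3: M1 done at 28, M2 done at 46
Makespan = 46

46


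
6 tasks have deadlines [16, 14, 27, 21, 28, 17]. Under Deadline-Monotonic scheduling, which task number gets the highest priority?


Sort tasks by relative deadline (ascending):
  Task 2: deadline = 14
  Task 1: deadline = 16
  Task 6: deadline = 17
  Task 4: deadline = 21
  Task 3: deadline = 27
  Task 5: deadline = 28
Priority order (highest first): [2, 1, 6, 4, 3, 5]
Highest priority task = 2

2


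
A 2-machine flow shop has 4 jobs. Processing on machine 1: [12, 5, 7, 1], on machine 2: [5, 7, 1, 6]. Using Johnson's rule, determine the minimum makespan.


Apply Johnson's rule:
  Group 1 (a <= b): [(4, 1, 6), (2, 5, 7)]
  Group 2 (a > b): [(1, 12, 5), (3, 7, 1)]
Optimal job order: [4, 2, 1, 3]
Schedule:
  Job 4: M1 done at 1, M2 done at 7
  Job 2: M1 done at 6, M2 done at 14
  Job 1: M1 done at 18, M2 done at 23
  Job 3: M1 done at 25, M2 done at 26
Makespan = 26

26


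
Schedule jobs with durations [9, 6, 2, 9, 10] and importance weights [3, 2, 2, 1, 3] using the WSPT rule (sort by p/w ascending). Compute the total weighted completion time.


Compute p/w ratios and sort ascending (WSPT): [(2, 2), (9, 3), (6, 2), (10, 3), (9, 1)]
Compute weighted completion times:
  Job (p=2,w=2): C=2, w*C=2*2=4
  Job (p=9,w=3): C=11, w*C=3*11=33
  Job (p=6,w=2): C=17, w*C=2*17=34
  Job (p=10,w=3): C=27, w*C=3*27=81
  Job (p=9,w=1): C=36, w*C=1*36=36
Total weighted completion time = 188

188


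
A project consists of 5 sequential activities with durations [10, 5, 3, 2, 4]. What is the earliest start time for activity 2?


Activity 2 starts after activities 1 through 1 complete.
Predecessor durations: [10]
ES = 10 = 10

10


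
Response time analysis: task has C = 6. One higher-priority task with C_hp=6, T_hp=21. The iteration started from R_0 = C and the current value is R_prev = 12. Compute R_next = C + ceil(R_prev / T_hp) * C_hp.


R_next = C + ceil(R_prev / T_hp) * C_hp
ceil(12 / 21) = ceil(0.5714) = 1
Interference = 1 * 6 = 6
R_next = 6 + 6 = 12
R_next = R_prev, so the iteration has converged (response time = 12).

12


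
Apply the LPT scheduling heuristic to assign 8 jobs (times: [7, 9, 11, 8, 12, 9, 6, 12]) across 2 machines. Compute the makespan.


Sort jobs in decreasing order (LPT): [12, 12, 11, 9, 9, 8, 7, 6]
Assign each job to the least loaded machine:
  Machine 1: jobs [12, 11, 8, 6], load = 37
  Machine 2: jobs [12, 9, 9, 7], load = 37
Makespan = max load = 37

37


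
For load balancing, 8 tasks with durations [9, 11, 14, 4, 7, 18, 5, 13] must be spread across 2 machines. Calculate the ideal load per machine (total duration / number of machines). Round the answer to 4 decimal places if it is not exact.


Total processing time = 9 + 11 + 14 + 4 + 7 + 18 + 5 + 13 = 81
Number of machines = 2
Ideal balanced load = 81 / 2 = 40.5

40.5


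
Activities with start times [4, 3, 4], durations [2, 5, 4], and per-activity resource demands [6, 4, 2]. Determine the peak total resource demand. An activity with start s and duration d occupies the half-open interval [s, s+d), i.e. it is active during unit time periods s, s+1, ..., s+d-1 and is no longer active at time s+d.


Each activity i is active on [start_i, start_i + duration_i).
Compute total resource usage per time slot:
  t=0: active resources = [], total = 0
  t=1: active resources = [], total = 0
  t=2: active resources = [], total = 0
  t=3: active resources = [4], total = 4
  t=4: active resources = [6, 4, 2], total = 12
  t=5: active resources = [6, 4, 2], total = 12
  t=6: active resources = [4, 2], total = 6
  t=7: active resources = [4, 2], total = 6
Peak resource demand = 12

12


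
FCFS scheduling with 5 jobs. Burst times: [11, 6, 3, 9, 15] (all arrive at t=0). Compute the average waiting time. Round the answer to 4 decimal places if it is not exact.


FCFS order (as given): [11, 6, 3, 9, 15]
Waiting times:
  Job 1: wait = 0
  Job 2: wait = 11
  Job 3: wait = 17
  Job 4: wait = 20
  Job 5: wait = 29
Sum of waiting times = 77
Average waiting time = 77/5 = 15.4

15.4


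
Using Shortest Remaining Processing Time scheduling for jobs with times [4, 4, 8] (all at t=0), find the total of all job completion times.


Since all jobs arrive at t=0, SRPT equals SPT ordering.
SPT order: [4, 4, 8]
Completion times:
  Job 1: p=4, C=4
  Job 2: p=4, C=8
  Job 3: p=8, C=16
Total completion time = 4 + 8 + 16 = 28

28


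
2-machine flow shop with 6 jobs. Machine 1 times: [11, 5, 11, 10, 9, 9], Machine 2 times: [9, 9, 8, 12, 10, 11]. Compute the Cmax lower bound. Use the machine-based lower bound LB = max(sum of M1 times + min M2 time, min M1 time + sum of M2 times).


LB1 = sum(M1 times) + min(M2 times) = 55 + 8 = 63
LB2 = min(M1 times) + sum(M2 times) = 5 + 59 = 64
Lower bound = max(LB1, LB2) = max(63, 64) = 64

64


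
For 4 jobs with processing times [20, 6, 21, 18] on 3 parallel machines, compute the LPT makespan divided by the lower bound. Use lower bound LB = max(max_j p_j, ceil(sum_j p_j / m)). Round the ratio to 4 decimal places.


LPT order: [21, 20, 18, 6]
Machine loads after assignment: [21, 20, 24]
LPT makespan = 24
Lower bound = max(max_job, ceil(total/3)) = max(21, 22) = 22
Ratio = 24 / 22 = 1.0909

1.0909


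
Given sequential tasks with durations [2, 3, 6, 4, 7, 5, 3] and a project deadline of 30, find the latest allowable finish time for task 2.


LF(activity 2) = deadline - sum of successor durations
Successors: activities 3 through 7 with durations [6, 4, 7, 5, 3]
Sum of successor durations = 25
LF = 30 - 25 = 5

5


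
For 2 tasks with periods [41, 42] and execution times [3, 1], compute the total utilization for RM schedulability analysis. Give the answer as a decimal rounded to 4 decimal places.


Compute individual utilizations (exact fractions):
  Task 1: C/T = 3/41 (approx. 0.0732)
  Task 2: C/T = 1/42 (approx. 0.0238)
Total utilization U = 3/41 + 1/42 = 167/1722
Rounded to 4 decimal places: U = 0.0970
RM (Liu & Layland) bound for 2 tasks = 0.828427; compare with U = 167/1722 (approx. 0.096980)
U <= bound, so schedulable by RM sufficient condition.

0.0970


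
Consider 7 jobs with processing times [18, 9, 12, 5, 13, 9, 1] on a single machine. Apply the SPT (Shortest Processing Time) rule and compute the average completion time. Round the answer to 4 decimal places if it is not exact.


Sort jobs by processing time (SPT order): [1, 5, 9, 9, 12, 13, 18]
Compute completion times sequentially:
  Job 1: processing = 1, completes at 1
  Job 2: processing = 5, completes at 6
  Job 3: processing = 9, completes at 15
  Job 4: processing = 9, completes at 24
  Job 5: processing = 12, completes at 36
  Job 6: processing = 13, completes at 49
  Job 7: processing = 18, completes at 67
Sum of completion times = 198
Average completion time = 198/7 = 28.2857

28.2857


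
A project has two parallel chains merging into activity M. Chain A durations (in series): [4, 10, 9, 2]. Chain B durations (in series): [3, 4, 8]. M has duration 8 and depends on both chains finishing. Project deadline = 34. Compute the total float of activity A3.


Forward pass: ES(A3) = sum of predecessors on chain A = 14
EF = ES + duration = 14 + 9 = 23
Backward pass: LF(M) = deadline = 34; LS(M) = 34 - 8 = 26
LF(A3) = LS(M) - sum(successors on chain A) = 26 - 2 = 24
LS = LF - duration = 24 - 9 = 15
Total float = LS - ES = 15 - 14 = 1

1


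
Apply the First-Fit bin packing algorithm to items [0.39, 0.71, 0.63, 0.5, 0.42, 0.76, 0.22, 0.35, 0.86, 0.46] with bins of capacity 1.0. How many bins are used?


Place items sequentially using First-Fit:
  Item 0.39 -> new Bin 1
  Item 0.71 -> new Bin 2
  Item 0.63 -> new Bin 3
  Item 0.5 -> Bin 1 (now 0.89)
  Item 0.42 -> new Bin 4
  Item 0.76 -> new Bin 5
  Item 0.22 -> Bin 2 (now 0.93)
  Item 0.35 -> Bin 3 (now 0.98)
  Item 0.86 -> new Bin 6
  Item 0.46 -> Bin 4 (now 0.88)
Total bins used = 6

6


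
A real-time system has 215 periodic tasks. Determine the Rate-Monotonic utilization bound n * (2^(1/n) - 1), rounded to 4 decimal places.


Compute 2^(1/215) = 1.0032291429
Subtract 1: 1.0032291429 - 1 = 0.0032291429
Multiply by n: 215 * 0.0032291429 = 0.6942657235
Round to 4 dp: 0.6943

0.6943


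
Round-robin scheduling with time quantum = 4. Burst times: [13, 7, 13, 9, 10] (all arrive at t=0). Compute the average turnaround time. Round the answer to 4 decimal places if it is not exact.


Time quantum = 4
Execution trace:
  J1 runs 4 units, time = 4
  J2 runs 4 units, time = 8
  J3 runs 4 units, time = 12
  J4 runs 4 units, time = 16
  J5 runs 4 units, time = 20
  J1 runs 4 units, time = 24
  J2 runs 3 units, time = 27
  J3 runs 4 units, time = 31
  J4 runs 4 units, time = 35
  J5 runs 4 units, time = 39
  J1 runs 4 units, time = 43
  J3 runs 4 units, time = 47
  J4 runs 1 units, time = 48
  J5 runs 2 units, time = 50
  J1 runs 1 units, time = 51
  J3 runs 1 units, time = 52
Finish times: [51, 27, 52, 48, 50]
Average turnaround = 228/5 = 45.6

45.6


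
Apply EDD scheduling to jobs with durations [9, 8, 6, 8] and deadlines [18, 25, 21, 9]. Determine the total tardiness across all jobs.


Sort by due date (EDD order): [(8, 9), (9, 18), (6, 21), (8, 25)]
Compute completion times and tardiness:
  Job 1: p=8, d=9, C=8, tardiness=max(0,8-9)=0
  Job 2: p=9, d=18, C=17, tardiness=max(0,17-18)=0
  Job 3: p=6, d=21, C=23, tardiness=max(0,23-21)=2
  Job 4: p=8, d=25, C=31, tardiness=max(0,31-25)=6
Total tardiness = 8

8


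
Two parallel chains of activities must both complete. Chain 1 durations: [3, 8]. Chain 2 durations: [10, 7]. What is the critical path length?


Path A total = 3 + 8 = 11
Path B total = 10 + 7 = 17
Critical path = longest path = max(11, 17) = 17

17


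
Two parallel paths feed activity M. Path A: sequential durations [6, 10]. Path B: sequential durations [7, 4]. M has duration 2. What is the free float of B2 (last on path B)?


ES(B2) = sum of predecessors on chain B = 7
EF(B2) = ES + duration = 7 + 4 = 11
Successor of B2 is M. ES(M) = max(sum(A), sum(B)) = max(16, 11) = 16
Free float = ES(successor) - EF(current) = 16 - 11 = 5

5


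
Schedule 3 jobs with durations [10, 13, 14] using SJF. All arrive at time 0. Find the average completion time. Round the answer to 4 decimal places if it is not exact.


SJF order (ascending): [10, 13, 14]
Completion times:
  Job 1: burst=10, C=10
  Job 2: burst=13, C=23
  Job 3: burst=14, C=37
Average completion = 70/3 = 23.3333

23.3333


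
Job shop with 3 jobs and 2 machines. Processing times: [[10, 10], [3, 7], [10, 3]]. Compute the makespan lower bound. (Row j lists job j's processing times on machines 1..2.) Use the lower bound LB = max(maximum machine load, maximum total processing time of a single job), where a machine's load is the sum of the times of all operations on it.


Machine loads:
  Machine 1: 10 + 3 + 10 = 23
  Machine 2: 10 + 7 + 3 = 20
Max machine load = 23
Job totals:
  Job 1: 20
  Job 2: 10
  Job 3: 13
Max job total = 20
Lower bound = max(23, 20) = 23

23


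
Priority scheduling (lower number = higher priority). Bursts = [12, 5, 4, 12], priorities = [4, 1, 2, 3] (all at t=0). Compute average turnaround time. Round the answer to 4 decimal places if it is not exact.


Sort by priority (ascending = highest first):
Order: [(1, 5), (2, 4), (3, 12), (4, 12)]
Completion times:
  Priority 1, burst=5, C=5
  Priority 2, burst=4, C=9
  Priority 3, burst=12, C=21
  Priority 4, burst=12, C=33
Average turnaround = 68/4 = 17.0

17.0


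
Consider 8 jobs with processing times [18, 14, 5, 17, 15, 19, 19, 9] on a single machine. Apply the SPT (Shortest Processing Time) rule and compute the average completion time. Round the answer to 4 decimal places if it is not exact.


Sort jobs by processing time (SPT order): [5, 9, 14, 15, 17, 18, 19, 19]
Compute completion times sequentially:
  Job 1: processing = 5, completes at 5
  Job 2: processing = 9, completes at 14
  Job 3: processing = 14, completes at 28
  Job 4: processing = 15, completes at 43
  Job 5: processing = 17, completes at 60
  Job 6: processing = 18, completes at 78
  Job 7: processing = 19, completes at 97
  Job 8: processing = 19, completes at 116
Sum of completion times = 441
Average completion time = 441/8 = 55.125

55.125


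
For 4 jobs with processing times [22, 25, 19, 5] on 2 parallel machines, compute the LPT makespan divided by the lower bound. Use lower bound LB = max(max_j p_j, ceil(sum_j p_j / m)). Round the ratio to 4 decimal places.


LPT order: [25, 22, 19, 5]
Machine loads after assignment: [30, 41]
LPT makespan = 41
Lower bound = max(max_job, ceil(total/2)) = max(25, 36) = 36
Ratio = 41 / 36 = 1.1389

1.1389


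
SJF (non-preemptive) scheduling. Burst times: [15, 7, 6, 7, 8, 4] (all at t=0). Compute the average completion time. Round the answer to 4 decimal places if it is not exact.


SJF order (ascending): [4, 6, 7, 7, 8, 15]
Completion times:
  Job 1: burst=4, C=4
  Job 2: burst=6, C=10
  Job 3: burst=7, C=17
  Job 4: burst=7, C=24
  Job 5: burst=8, C=32
  Job 6: burst=15, C=47
Average completion = 134/6 = 22.3333

22.3333


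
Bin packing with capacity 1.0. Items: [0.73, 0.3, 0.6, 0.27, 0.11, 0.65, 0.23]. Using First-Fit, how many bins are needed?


Place items sequentially using First-Fit:
  Item 0.73 -> new Bin 1
  Item 0.3 -> new Bin 2
  Item 0.6 -> Bin 2 (now 0.9)
  Item 0.27 -> Bin 1 (now 1.0)
  Item 0.11 -> new Bin 3
  Item 0.65 -> Bin 3 (now 0.76)
  Item 0.23 -> Bin 3 (now 0.99)
Total bins used = 3

3


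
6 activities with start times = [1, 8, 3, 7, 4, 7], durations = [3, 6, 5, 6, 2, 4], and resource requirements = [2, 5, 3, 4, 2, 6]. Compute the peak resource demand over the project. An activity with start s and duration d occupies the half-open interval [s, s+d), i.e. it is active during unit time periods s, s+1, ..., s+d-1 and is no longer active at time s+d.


Each activity i is active on [start_i, start_i + duration_i).
Compute total resource usage per time slot:
  t=0: active resources = [], total = 0
  t=1: active resources = [2], total = 2
  t=2: active resources = [2], total = 2
  t=3: active resources = [2, 3], total = 5
  t=4: active resources = [3, 2], total = 5
  t=5: active resources = [3, 2], total = 5
  t=6: active resources = [3], total = 3
  t=7: active resources = [3, 4, 6], total = 13
  t=8: active resources = [5, 4, 6], total = 15
  t=9: active resources = [5, 4, 6], total = 15
  t=10: active resources = [5, 4, 6], total = 15
  t=11: active resources = [5, 4], total = 9
  t=12: active resources = [5, 4], total = 9
  t=13: active resources = [5], total = 5
Peak resource demand = 15

15


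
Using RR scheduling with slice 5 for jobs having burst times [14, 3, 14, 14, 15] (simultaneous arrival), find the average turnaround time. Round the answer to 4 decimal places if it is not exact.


Time quantum = 5
Execution trace:
  J1 runs 5 units, time = 5
  J2 runs 3 units, time = 8
  J3 runs 5 units, time = 13
  J4 runs 5 units, time = 18
  J5 runs 5 units, time = 23
  J1 runs 5 units, time = 28
  J3 runs 5 units, time = 33
  J4 runs 5 units, time = 38
  J5 runs 5 units, time = 43
  J1 runs 4 units, time = 47
  J3 runs 4 units, time = 51
  J4 runs 4 units, time = 55
  J5 runs 5 units, time = 60
Finish times: [47, 8, 51, 55, 60]
Average turnaround = 221/5 = 44.2

44.2


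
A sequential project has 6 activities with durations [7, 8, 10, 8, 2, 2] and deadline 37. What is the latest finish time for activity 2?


LF(activity 2) = deadline - sum of successor durations
Successors: activities 3 through 6 with durations [10, 8, 2, 2]
Sum of successor durations = 22
LF = 37 - 22 = 15

15


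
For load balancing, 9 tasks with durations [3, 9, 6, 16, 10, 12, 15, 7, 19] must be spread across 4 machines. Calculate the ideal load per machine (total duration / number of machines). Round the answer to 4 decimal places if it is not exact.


Total processing time = 3 + 9 + 6 + 16 + 10 + 12 + 15 + 7 + 19 = 97
Number of machines = 4
Ideal balanced load = 97 / 4 = 24.25

24.25


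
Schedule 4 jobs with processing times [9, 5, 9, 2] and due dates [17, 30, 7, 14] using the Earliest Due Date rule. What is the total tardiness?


Sort by due date (EDD order): [(9, 7), (2, 14), (9, 17), (5, 30)]
Compute completion times and tardiness:
  Job 1: p=9, d=7, C=9, tardiness=max(0,9-7)=2
  Job 2: p=2, d=14, C=11, tardiness=max(0,11-14)=0
  Job 3: p=9, d=17, C=20, tardiness=max(0,20-17)=3
  Job 4: p=5, d=30, C=25, tardiness=max(0,25-30)=0
Total tardiness = 5

5


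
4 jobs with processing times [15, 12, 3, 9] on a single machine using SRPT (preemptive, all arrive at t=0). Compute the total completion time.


Since all jobs arrive at t=0, SRPT equals SPT ordering.
SPT order: [3, 9, 12, 15]
Completion times:
  Job 1: p=3, C=3
  Job 2: p=9, C=12
  Job 3: p=12, C=24
  Job 4: p=15, C=39
Total completion time = 3 + 12 + 24 + 39 = 78

78


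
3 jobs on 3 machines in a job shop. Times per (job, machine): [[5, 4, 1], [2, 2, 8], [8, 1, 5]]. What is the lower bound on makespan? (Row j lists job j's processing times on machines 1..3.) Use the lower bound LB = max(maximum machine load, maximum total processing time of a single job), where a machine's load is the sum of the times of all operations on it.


Machine loads:
  Machine 1: 5 + 2 + 8 = 15
  Machine 2: 4 + 2 + 1 = 7
  Machine 3: 1 + 8 + 5 = 14
Max machine load = 15
Job totals:
  Job 1: 10
  Job 2: 12
  Job 3: 14
Max job total = 14
Lower bound = max(15, 14) = 15

15


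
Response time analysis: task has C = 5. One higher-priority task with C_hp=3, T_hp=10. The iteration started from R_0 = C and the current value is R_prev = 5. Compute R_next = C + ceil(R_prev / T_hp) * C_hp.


R_next = C + ceil(R_prev / T_hp) * C_hp
ceil(5 / 10) = ceil(0.5) = 1
Interference = 1 * 3 = 3
R_next = 5 + 3 = 8

8


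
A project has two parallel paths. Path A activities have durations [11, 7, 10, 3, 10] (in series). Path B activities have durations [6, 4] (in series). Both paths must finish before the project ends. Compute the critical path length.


Path A total = 11 + 7 + 10 + 3 + 10 = 41
Path B total = 6 + 4 = 10
Critical path = longest path = max(41, 10) = 41

41


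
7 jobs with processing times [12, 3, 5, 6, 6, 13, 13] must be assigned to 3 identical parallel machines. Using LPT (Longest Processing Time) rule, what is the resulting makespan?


Sort jobs in decreasing order (LPT): [13, 13, 12, 6, 6, 5, 3]
Assign each job to the least loaded machine:
  Machine 1: jobs [13, 6], load = 19
  Machine 2: jobs [13, 5, 3], load = 21
  Machine 3: jobs [12, 6], load = 18
Makespan = max load = 21

21
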